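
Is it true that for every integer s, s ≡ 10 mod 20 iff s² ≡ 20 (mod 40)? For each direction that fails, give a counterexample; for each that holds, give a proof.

The biconditional holds.

(⟹) Suppose s ≡ 10 (mod 20). Working modulo 40, s ∈ {10, 30}; for each such r, r² ≡ 20 (mod 40).

(⟸) Conversely, the residues r modulo 40 with r² ≡ 20 (mod 40) are exactly {10, 30}, and each is ≡ 10 (mod 20).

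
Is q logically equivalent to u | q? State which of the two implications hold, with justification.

The forward direction holds; the converse fails.

Converse. This fails. Under q = F, u = T, the left side is false but the right side is true.

Forward direction. Assume the antecedent. If q is true, u | q reduces to true regardless of the other variables. If q is false, the antecedent cannot hold. Either way u | q holds.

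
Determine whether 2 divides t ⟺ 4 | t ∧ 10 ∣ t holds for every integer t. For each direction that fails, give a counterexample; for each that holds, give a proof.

Forward direction. This fails: take t = 2. Certainly 2 ∣ 2, but 4 ∤ 2.

Converse. Suppose 4 ∣ t and 10 ∣ t. Any common multiple of 4 and 10 is a multiple of their lcm; here lcm(4, 10) = 4·10/gcd(4, 10) = 40/2 = 20, so 20 ∣ t. Since 2 ∣ 20, it follows that 2 ∣ t.

Only the reverse direction holds.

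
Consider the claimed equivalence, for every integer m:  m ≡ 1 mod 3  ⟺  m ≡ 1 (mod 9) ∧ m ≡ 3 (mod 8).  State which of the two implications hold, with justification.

The forward direction fails; the converse holds.

Converse. If m ≡ 1 (mod 9) and m ≡ 3 (mod 8), then by the Chinese remainder theorem m ≡ 19 (mod 72). Since 19 ≡ 1 (mod 3) and 3 ∣ 72, we get m ≡ 1 (mod 3).

Forward direction. This fails: m = 1 gives 1 ≡ 1 (mod 3) but 1 ≡ 1 (mod 8), so the conjunction on the right does not hold.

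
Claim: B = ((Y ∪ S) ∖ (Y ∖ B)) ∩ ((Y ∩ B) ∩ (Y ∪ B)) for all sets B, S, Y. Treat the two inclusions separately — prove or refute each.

The sets are not equal: only the reverse inclusion holds.

(⟹) This inclusion fails. Take B = {1}, S = ∅, Y = ∅; then 1 ∈ B but 1 ∉ ((Y ∪ S) ∖ (Y ∖ B)) ∩ ((Y ∩ B) ∩ (Y ∪ B)).

(⟸) Let x ∈ ((Y ∪ S) ∖ (Y ∖ B)) ∩ ((Y ∩ B) ∩ (Y ∪ B)). Then either x ∈ B ∩ Y and x ∉ S; or x ∈ B ∩ S ∩ Y. In each case x ∈ B, so ((Y ∪ S) ∖ (Y ∖ B)) ∩ ((Y ∩ B) ∩ (Y ∪ B)) ⊆ B.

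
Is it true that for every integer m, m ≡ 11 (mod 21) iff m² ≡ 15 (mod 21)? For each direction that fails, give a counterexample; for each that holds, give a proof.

Neither direction holds.

(→) This fails: take m = 11. Then 11 ≡ 11 (mod 21), but 11² = 121 ≡ 16 (mod 21), not 15.

(←) This fails: take m = 6. Then 6² = 36 ≡ 15 (mod 21), yet 6 ≡ 6 (mod 21), not 11.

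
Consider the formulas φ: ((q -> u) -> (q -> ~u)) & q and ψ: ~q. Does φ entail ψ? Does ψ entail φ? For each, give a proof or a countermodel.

[⇒] This fails. Under q = T, u = F, the left side is true but the right side is false.

[⇐] This fails. Under q = F, u = F, the left side is false but the right side is true.

(⇒) fails and (⇐) fails.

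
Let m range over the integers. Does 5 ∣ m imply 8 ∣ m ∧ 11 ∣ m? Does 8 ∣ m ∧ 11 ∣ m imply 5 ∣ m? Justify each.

[⇒] This fails: take m = 5. Certainly 5 ∣ 5, but 8 ∤ 5.

[⇐] This fails: take m = 88. Both 8 ∣ 88 and 11 ∣ 88, yet 88 is not a multiple of 5 (since 88 = 17·5 + 3), so 5 ∤ 88.

(⇒) fails and (⇐) fails.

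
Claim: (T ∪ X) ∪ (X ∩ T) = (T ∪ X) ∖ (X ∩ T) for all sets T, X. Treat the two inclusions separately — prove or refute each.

The sets are not equal: only the reverse inclusion holds.

(⟹) This inclusion fails. Take T = {1}, X = {1}; then 1 ∈ (T ∪ X) ∪ (X ∩ T) but 1 ∉ (T ∪ X) ∖ (X ∩ T).

(⟸) Let x ∈ (T ∪ X) ∖ (X ∩ T). Then either x ∈ T and x ∉ X; or x ∈ X and x ∉ T. In each case x ∈ (T ∪ X) ∪ (X ∩ T), so (T ∪ X) ∖ (X ∩ T) ⊆ (T ∪ X) ∪ (X ∩ T).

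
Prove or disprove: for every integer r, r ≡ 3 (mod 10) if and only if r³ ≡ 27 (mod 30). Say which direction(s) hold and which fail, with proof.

(→) This fails: take r = 13. Then 13 ≡ 3 (mod 10), but 13³ = 2197 ≡ 7 (mod 30), not 27.

(←) Conversely, the residues r modulo 30 with r³ ≡ 27 (mod 30) are exactly {3}, and each is ≡ 3 (mod 10).

Only the converse holds.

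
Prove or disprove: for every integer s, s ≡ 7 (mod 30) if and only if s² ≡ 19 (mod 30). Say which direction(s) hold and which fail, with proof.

(⇒) Suppose s ≡ 7 (mod 30). Write s = 30j + 7. Then (30j + 7)² = 900j² + 420j + 49 = 30(30j² + 14j + 1) + 19, so s² ≡ 19 (mod 30).

(⇐) This fails: take s = 13. Then 13² = 169 ≡ 19 (mod 30), yet 13 ≡ 13 (mod 30), not 7.

Not equivalent: only (⇒) holds.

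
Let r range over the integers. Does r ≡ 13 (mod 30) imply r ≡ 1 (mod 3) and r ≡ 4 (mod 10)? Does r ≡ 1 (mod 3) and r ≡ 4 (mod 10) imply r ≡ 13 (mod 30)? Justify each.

(⇒) fails and (⇐) fails.

(→) This fails: r = 13 gives 13 ≡ 13 (mod 30) but 13 ≡ 3 (mod 10), so the conjunction on the right does not hold.

(←) This fails: r = 4 satisfies both congruences on the right (4 ≡ 1 mod 3 and 4 ≡ 4 mod 10) yet 4 ≡ 4 (mod 30), not 13.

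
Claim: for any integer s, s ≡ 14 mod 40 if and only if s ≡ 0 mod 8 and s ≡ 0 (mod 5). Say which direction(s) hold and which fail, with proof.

[⇒] This fails: s = 14 gives 14 ≡ 14 (mod 40) but 14 ≡ 6 (mod 8), so the conjunction on the right does not hold.

[⇐] This fails: s = 0 satisfies both congruences on the right (0 ≡ 0 mod 8 and 0 ≡ 0 mod 5) yet 0 ≡ 0 (mod 40), not 14.

Both directions fail.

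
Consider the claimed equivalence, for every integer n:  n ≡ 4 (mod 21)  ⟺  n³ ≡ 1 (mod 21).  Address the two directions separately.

(⟹) Suppose n ≡ 4 (mod 21). Write n = 21j + 4. Then (21j + 4)³ = 9261j³ + 5292j² + 1008j + 64 = 21(441j³ + 252j² + 48j + 3) + 1, so n³ ≡ 1 (mod 21).

(⟸) This fails: take n = 1. Then 1³ = 1 ≡ 1 (mod 21), yet 1 ≡ 1 (mod 21), not 4.

Not equivalent: only (⇒) holds.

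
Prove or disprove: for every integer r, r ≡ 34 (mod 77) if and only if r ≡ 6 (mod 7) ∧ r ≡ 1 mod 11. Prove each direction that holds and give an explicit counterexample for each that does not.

(⇒) Suppose r ≡ 34 (mod 77); write r = 77j + 34. Since 7 ∣ 77, reducing mod 7 gives r ≡ 34 ≡ 6 (mod 7); since 11 ∣ 77, reducing mod 11 gives r ≡ 34 ≡ 1 (mod 11).

(⇐) Conversely, if r ≡ 6 (mod 7) and r ≡ 1 (mod 11), then by the Chinese remainder theorem r ≡ 34 (mod 77). This is exactly r ≡ 34 (mod 77).

The biconditional holds.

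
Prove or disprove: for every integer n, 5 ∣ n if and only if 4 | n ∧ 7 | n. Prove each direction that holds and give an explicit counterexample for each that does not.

(⇒) fails and (⇐) fails.

(→) This fails: take n = 5. Certainly 5 ∣ 5, but 4 ∤ 5.

(←) This fails: take n = 28. Both 4 ∣ 28 and 7 ∣ 28, yet 28 is not a multiple of 5 (since 28 = 5·5 + 3), so 5 ∤ 28.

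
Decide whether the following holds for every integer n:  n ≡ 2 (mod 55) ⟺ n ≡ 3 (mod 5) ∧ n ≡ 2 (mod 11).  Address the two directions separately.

(→) This fails: n = 2 gives 2 ≡ 2 (mod 55) but 2 ≡ 2 (mod 5), so the conjunction on the right does not hold.

(←) This fails: n = 13 satisfies both congruences on the right (13 ≡ 3 mod 5 and 13 ≡ 2 mod 11) yet 13 ≡ 13 (mod 55), not 2.

(⇒) fails and (⇐) fails.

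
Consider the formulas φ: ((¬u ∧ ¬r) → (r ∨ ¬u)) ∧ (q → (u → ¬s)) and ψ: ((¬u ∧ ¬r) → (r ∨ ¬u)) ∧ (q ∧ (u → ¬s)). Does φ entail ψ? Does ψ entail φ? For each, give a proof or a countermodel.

(⇒) This fails. Under q = F, r = F, u = F, s = F, the left side is true but the right side is false.

(⇐) Assume the antecedent. If u is true, the antecedent forces (q = T, r = F, u = T, s = F) or (q = T, r = T, u = T, s = F), and the consequent holds there. If u is false, the consequent reduces to true regardless of the other variables. Either way the consequent holds.

The forward direction fails; the converse holds.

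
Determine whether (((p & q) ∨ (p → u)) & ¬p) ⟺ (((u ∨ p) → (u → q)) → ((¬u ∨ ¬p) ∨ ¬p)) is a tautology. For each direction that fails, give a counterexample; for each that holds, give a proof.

Not equivalent: only (⇒) holds.

[⇐] This fails. Under u = F, p = T, q = F, the left side is false but the right side is true.

[⇒] Assume the antecedent. If u is true, the antecedent forces (u = T, p = F, q = F) or (u = T, p = F, q = T), and the consequent holds there. If u is false, the consequent reduces to true regardless of the other variables. Either way the consequent holds.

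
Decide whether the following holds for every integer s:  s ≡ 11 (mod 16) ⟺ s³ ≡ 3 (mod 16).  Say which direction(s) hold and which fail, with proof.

The biconditional holds.

(⇒) Suppose s ≡ 11 (mod 16). Write s = 16j + 11. Then (16j + 11)³ = 4096j³ + 8448j² + 5808j + 1331 = 16(256j³ + 528j² + 363j + 83) + 3, so s³ ≡ 3 (mod 16).

(⇐) Conversely, suppose s³ ≡ 3 (mod 16). The only residue r in {0, …, 15} with r³ ≡ 3 (mod 16) is r = 11, so s ≡ 11 (mod 16).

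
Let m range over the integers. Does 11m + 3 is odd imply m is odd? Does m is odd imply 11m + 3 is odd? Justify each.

Neither implication holds.

(⟹) This fails: m = 0 gives 11m + 3 = 3, which is odd, but 0 is even, not odd.

(⟸) This also fails: m = 3 is odd, but 11m + 3 = 36 is even, not odd.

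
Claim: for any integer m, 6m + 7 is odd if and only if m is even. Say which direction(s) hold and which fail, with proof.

Not equivalent: only (⇐) holds.

(⟹) This fails: take m = 1. Then 6m + 7 = 13, which is odd, yet m = 1 is odd, not even.

(⟸) Suppose m is even. Since 6 is even, 6m is even for every m, so 6m + 7 has the same parity as 7, which is odd. Hence 6m + 7 is odd.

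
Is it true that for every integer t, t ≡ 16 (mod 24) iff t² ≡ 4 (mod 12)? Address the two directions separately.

Only the forward implication holds.

(⟹) Suppose t ≡ 16 (mod 24). Then t² ≡ 16² = 256 (mod 24), and since 12 ∣ 24, also t² ≡ 4 (mod 12).

(⟸) This fails: take t = 2. Then 2² = 4 ≡ 4 (mod 12), yet 2 ≡ 2 (mod 24), not 16.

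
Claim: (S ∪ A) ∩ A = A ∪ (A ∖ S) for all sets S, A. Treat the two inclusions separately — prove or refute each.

Both inclusions hold.

(⊆) Let x ∈ (S ∪ A) ∩ A. Then either x ∈ A and x ∉ S; or x ∈ S ∩ A. In each case x ∈ A ∪ (A ∖ S), so (S ∪ A) ∩ A ⊆ A ∪ (A ∖ S).

(⊇) Let x ∈ A ∪ (A ∖ S). Then either x ∈ A and x ∉ S; or x ∈ S ∩ A. In each case x ∈ (S ∪ A) ∩ A, so A ∪ (A ∖ S) ⊆ (S ∪ A) ∩ A.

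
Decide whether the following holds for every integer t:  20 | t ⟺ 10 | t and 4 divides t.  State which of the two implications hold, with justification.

(⟹) If 20 ∣ t, write t = 20q. Since 20 = 2·10, t = 10·(2q), so 10 ∣ t; and since 20 = 5·4, t = 4·(5q), so 4 ∣ t.

(⟸) Suppose 10 ∣ t and 4 ∣ t. Any common multiple of 10 and 4 is a multiple of their lcm; here lcm(10, 4) = 10·4/gcd(10, 4) = 40/2 = 20, so 20 ∣ t.

Both implications hold.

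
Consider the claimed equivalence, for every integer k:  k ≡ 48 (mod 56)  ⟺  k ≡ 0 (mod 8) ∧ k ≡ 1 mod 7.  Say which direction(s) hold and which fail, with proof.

Both directions fail.

(⟹) This fails: k = 48 gives 48 ≡ 48 (mod 56) but 48 ≡ 6 (mod 7), so the conjunction on the right does not hold.

(⟸) This fails: k = 8 satisfies both congruences on the right (8 ≡ 0 mod 8 and 8 ≡ 1 mod 7) yet 8 ≡ 8 (mod 56), not 48.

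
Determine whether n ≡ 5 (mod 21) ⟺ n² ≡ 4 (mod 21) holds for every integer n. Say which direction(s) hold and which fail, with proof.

Only the forward implication holds.

Converse. This fails: take n = 2. Then 2² = 4 ≡ 4 (mod 21), yet 2 ≡ 2 (mod 21), not 5.

Forward direction. Suppose n ≡ 5 (mod 21). Write n = 21j + 5. Then (21j + 5)² = 441j² + 210j + 25 = 21(21j² + 10j + 1) + 4, so n² ≡ 4 (mod 21).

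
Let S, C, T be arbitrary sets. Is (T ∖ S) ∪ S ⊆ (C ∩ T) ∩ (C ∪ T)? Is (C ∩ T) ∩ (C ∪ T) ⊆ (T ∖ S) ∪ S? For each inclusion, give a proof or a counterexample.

Forward inclusion. This inclusion fails. Take S = {1}, C = ∅, T = ∅; then 1 ∈ (T ∖ S) ∪ S but 1 ∉ (C ∩ T) ∩ (C ∪ T).

Reverse inclusion. Let x ∈ (C ∩ T) ∩ (C ∪ T). Then either x ∈ C ∩ T and x ∉ S; or x ∈ S ∩ C ∩ T. In each case x ∈ (T ∖ S) ∪ S, so (C ∩ T) ∩ (C ∪ T) ⊆ (T ∖ S) ∪ S.

(⊆) fails; (⊇) holds.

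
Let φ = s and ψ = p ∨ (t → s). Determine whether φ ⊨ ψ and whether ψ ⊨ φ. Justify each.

Forward direction. Assume the antecedent. If t is true, the antecedent forces (t = T, p = F, s = T) or (t = T, p = T, s = T), and p ∨ (t → s) holds there. If t is false, p ∨ (t → s) reduces to true regardless of the other variables. Either way p ∨ (t → s) holds.

Converse. This fails. Under t = F, p = F, s = F, the left side is false but the right side is true.

Not equivalent: only (⇒) holds.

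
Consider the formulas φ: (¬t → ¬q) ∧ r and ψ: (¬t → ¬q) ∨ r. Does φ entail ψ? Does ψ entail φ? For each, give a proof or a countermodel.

Converse. This fails. Under t = F, q = F, r = F, the left side is false but the right side is true.

Forward direction. Assume the antecedent. If t is true, (¬t → ¬q) ∨ r reduces to true regardless of the other variables. If t is false, the antecedent forces (t = F, q = F, r = T), and (¬t → ¬q) ∨ r holds there. Either way (¬t → ¬q) ∨ r holds.

Not equivalent: only (⇒) holds.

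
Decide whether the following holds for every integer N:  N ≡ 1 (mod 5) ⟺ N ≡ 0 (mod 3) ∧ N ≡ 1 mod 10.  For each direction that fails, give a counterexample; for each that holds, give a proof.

(⇒) fails; (⇐) holds.

Forward direction. This fails: N = 1 gives 1 ≡ 1 (mod 5) but 1 ≡ 1 (mod 3), so the conjunction on the right does not hold.

Converse. If N ≡ 0 (mod 3) and N ≡ 1 (mod 10), then by the Chinese remainder theorem N ≡ 21 (mod 30). Since 21 ≡ 1 (mod 5) and 5 ∣ 30, we get N ≡ 1 (mod 5).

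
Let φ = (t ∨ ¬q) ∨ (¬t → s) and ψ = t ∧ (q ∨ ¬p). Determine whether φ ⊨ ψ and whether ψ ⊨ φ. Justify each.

[⇒] This fails. Under p = F, q = F, t = F, s = F, the left side is true but the right side is false.

[⇐] Assume the antecedent. If t is true, (t ∨ ¬q) ∨ (¬t → s) reduces to true regardless of the other variables. If t is false, the antecedent cannot hold. Either way (t ∨ ¬q) ∨ (¬t → s) holds.

Only the converse holds.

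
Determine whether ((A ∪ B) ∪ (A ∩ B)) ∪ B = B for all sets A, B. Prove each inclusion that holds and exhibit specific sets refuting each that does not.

(⟹) This inclusion fails. Take A = {1}, B = ∅; then 1 ∈ ((A ∪ B) ∪ (A ∩ B)) ∪ B but 1 ∉ B.

(⟸) Let x ∈ B. Then either x ∈ B and x ∉ A; or x ∈ A ∩ B. In each case x ∈ ((A ∪ B) ∪ (A ∩ B)) ∪ B, so B ⊆ ((A ∪ B) ∪ (A ∩ B)) ∪ B.

(⊆) fails; (⊇) holds.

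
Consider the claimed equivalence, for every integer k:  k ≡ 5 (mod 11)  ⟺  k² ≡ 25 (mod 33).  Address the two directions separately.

[⇒] This fails: take k = 27. Then 27 ≡ 5 (mod 11), but 27² = 729 ≡ 3 (mod 33), not 25.

[⇐] This fails: take k = 17. Then 17² = 289 ≡ 25 (mod 33), yet 17 ≡ 6 (mod 11), not 5.

Neither implication holds.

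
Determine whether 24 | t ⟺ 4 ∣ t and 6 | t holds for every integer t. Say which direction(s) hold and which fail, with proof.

(⟹) If 24 ∣ t, write t = 24q. Since 24 = 6·4, t = 4·(6q), so 4 ∣ t; and since 24 = 4·6, t = 6·(4q), so 6 ∣ t.

(⟸) This fails: take t = 12. Both 4 ∣ 12 and 6 ∣ 12, yet 12 is not a multiple of 24 (since 12 = 0·24 + 12), so 24 ∤ 12.

Not equivalent: only (⇒) holds.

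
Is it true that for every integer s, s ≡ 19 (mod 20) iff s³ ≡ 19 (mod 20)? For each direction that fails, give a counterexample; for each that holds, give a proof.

Both implications hold.

[⇒] Suppose s ≡ 19 (mod 20). Write s = 20j + 19. Then (20j + 19)³ = 8000j³ + 22800j² + 21660j + 6859 = 20(400j³ + 1140j² + 1083j + 342) + 19, so s³ ≡ 19 (mod 20).

[⇐] Conversely, suppose s³ ≡ 19 (mod 20). The only residue r in {0, …, 19} with r³ ≡ 19 (mod 20) is r = 19, so s ≡ 19 (mod 20).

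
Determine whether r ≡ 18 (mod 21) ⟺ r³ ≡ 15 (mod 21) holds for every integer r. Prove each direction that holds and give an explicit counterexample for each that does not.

(⇒) Suppose r ≡ 18 (mod 21). Write r = 21j + 18. Then (21j + 18)³ = 9261j³ + 23814j² + 20412j + 5832 = 21(441j³ + 1134j² + 972j + 277) + 15, so r³ ≡ 15 (mod 21).

(⇐) This fails: take r = 9. Then 9³ = 729 ≡ 15 (mod 21), yet 9 ≡ 9 (mod 21), not 18.

Only the forward direction holds.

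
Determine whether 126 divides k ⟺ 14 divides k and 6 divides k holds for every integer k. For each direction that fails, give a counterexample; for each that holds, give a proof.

Forward direction. If 126 ∣ k, write k = 126q. Since 126 = 9·14, k = 14·(9q), so 14 ∣ k; and since 126 = 21·6, k = 6·(21q), so 6 ∣ k.

Converse. This fails: take k = 42. Both 14 ∣ 42 and 6 ∣ 42, yet 42 is not a multiple of 126 (since 42 = 0·126 + 42), so 126 ∤ 42.

Only the forward implication holds.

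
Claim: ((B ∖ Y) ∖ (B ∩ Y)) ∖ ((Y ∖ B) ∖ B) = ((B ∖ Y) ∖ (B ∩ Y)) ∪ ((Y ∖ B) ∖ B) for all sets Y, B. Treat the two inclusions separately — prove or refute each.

The sets are not equal: only the forward inclusion holds.

(⊆) Let x ∈ ((B ∖ Y) ∖ (B ∩ Y)) ∖ ((Y ∖ B) ∖ B). Then x ∈ B and x ∉ Y, from which x ∈ ((B ∖ Y) ∖ (B ∩ Y)) ∪ ((Y ∖ B) ∖ B).

(⊇) This inclusion fails. Take Y = {1}, B = ∅; then 1 ∈ ((B ∖ Y) ∖ (B ∩ Y)) ∪ ((Y ∖ B) ∖ B) but 1 ∉ ((B ∖ Y) ∖ (B ∩ Y)) ∖ ((Y ∖ B) ∖ B).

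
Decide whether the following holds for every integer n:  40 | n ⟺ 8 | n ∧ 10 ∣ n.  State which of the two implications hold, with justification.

Converse. Suppose 8 ∣ n and 10 ∣ n. Any common multiple of 8 and 10 is a multiple of their lcm; here lcm(8, 10) = 8·10/gcd(8, 10) = 80/2 = 40, so 40 ∣ n.

Forward direction. If 40 ∣ n, write n = 40q. Since 40 = 5·8, n = 8·(5q), so 8 ∣ n; and since 40 = 4·10, n = 10·(4q), so 10 ∣ n.

Both directions hold; the statement is true.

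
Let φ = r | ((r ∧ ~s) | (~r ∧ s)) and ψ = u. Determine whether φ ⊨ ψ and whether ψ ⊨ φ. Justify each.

Both directions fail.

(⟹) This fails. Under u = F, s = T, r = F, the left side is true but the right side is false.

(⟸) This fails. Under u = T, s = F, r = F, the left side is false but the right side is true.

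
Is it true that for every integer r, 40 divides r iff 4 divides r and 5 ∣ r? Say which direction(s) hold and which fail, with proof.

Not equivalent: only (⇒) holds.

Converse. This fails: take r = 20. Both 4 ∣ 20 and 5 ∣ 20, yet 20 is not a multiple of 40 (since 20 = 0·40 + 20), so 40 ∤ 20.

Forward direction. If 40 ∣ r, write r = 40q. Since 40 = 10·4, r = 4·(10q), so 4 ∣ r; and since 40 = 8·5, r = 5·(8q), so 5 ∣ r.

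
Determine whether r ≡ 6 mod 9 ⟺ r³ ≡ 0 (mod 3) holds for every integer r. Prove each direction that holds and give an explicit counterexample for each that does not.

Not equivalent: only (⇒) holds.

[⇒] Suppose r ≡ 6 (mod 9). Then r³ ≡ 6³ = 216 (mod 9), and since 3 ∣ 9, also r³ ≡ 0 (mod 3).

[⇐] This fails: take r = 0. Then 0³ = 0 ≡ 0 (mod 3), yet 0 ≡ 0 (mod 9), not 6.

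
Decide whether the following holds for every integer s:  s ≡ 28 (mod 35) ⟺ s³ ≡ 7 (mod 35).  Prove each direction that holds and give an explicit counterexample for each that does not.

The biconditional holds.

Converse. Suppose s³ ≡ 7 (mod 35). The only residue r in {0, …, 34} with r³ ≡ 7 (mod 35) is r = 28, so s ≡ 28 (mod 35).

Forward direction. Suppose s ≡ 28 (mod 35). Write s = 35j + 28. Then (35j + 28)³ = 42875j³ + 102900j² + 82320j + 21952 = 35(1225j³ + 2940j² + 2352j + 627) + 7, so s³ ≡ 7 (mod 35).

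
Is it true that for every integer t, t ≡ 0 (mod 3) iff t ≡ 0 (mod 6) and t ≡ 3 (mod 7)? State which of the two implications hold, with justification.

Only the converse holds.

(⇒) This fails: t = 0 gives 0 ≡ 0 (mod 3) but 0 ≡ 0 (mod 7), so the conjunction on the right does not hold.

(⇐) Conversely, if t ≡ 0 (mod 6) and t ≡ 3 (mod 7), then by the Chinese remainder theorem t ≡ 24 (mod 42). Since 24 ≡ 0 (mod 3) and 3 ∣ 42, we get t ≡ 0 (mod 3).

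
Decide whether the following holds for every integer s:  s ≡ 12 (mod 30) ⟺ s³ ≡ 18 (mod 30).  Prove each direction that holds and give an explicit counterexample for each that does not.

(⟹) Suppose s ≡ 12 (mod 30). Write s = 30j + 12. Then (30j + 12)³ = 27000j³ + 32400j² + 12960j + 1728 = 30(900j³ + 1080j² + 432j + 57) + 18, so s³ ≡ 18 (mod 30).

(⟸) Conversely, suppose s³ ≡ 18 (mod 30). The only residue r in {0, …, 29} with r³ ≡ 18 (mod 30) is r = 12, so s ≡ 12 (mod 30).

Both directions hold; the statement is true.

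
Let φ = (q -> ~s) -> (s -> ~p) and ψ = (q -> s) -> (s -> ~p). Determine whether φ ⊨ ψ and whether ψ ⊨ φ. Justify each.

(→) This fails. Under s = T, q = T, p = T, the left side is true but the right side is false.

(←) Assume the antecedent. If s is true, the antecedent forces (s = T, q = F, p = F) or (s = T, q = T, p = F), and (q -> ~s) -> (s -> ~p) holds there. If s is false, (q -> ~s) -> (s -> ~p) reduces to true regardless of the other variables. Either way (q -> ~s) -> (s -> ~p) holds.

Only the reverse direction holds.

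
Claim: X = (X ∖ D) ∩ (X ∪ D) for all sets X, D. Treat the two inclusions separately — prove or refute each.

(⊇) Let x ∈ (X ∖ D) ∩ (X ∪ D). Then x ∈ X and x ∉ D, from which x ∈ X.

(⊆) This inclusion fails. Take X = {1}, D = {1}; then 1 ∈ X but 1 ∉ (X ∖ D) ∩ (X ∪ D).

The sets are not equal: only the reverse inclusion holds.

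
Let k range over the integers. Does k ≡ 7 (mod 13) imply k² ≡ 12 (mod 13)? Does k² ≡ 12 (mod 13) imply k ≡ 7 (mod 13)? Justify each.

Neither implication holds.

[⇒] This fails: take k = 7. Then 7 ≡ 7 (mod 13), but 7² = 49 ≡ 10 (mod 13), not 12.

[⇐] This fails: take k = 5. Then 5² = 25 ≡ 12 (mod 13), yet 5 ≡ 5 (mod 13), not 7.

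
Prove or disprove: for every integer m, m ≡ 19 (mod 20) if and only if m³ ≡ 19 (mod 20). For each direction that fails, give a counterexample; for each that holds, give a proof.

Both implications hold.

(⇒) Suppose m ≡ 19 (mod 20). Write m = 20j + 19. Then (20j + 19)³ = 8000j³ + 22800j² + 21660j + 6859 = 20(400j³ + 1140j² + 1083j + 342) + 19, so m³ ≡ 19 (mod 20).

(⇐) Conversely, suppose m³ ≡ 19 (mod 20). The only residue r in {0, …, 19} with r³ ≡ 19 (mod 20) is r = 19, so m ≡ 19 (mod 20).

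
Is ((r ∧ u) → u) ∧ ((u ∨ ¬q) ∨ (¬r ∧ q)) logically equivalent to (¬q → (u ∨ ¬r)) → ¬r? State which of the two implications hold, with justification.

Forward direction. This fails. Under q = F, r = T, u = T, the left side is true but the right side is false.

Converse. Assume the antecedent. If q is true, the antecedent forces (q = T, r = F, u = F) or (q = T, r = F, u = T), and the consequent holds there. If q is false, the consequent reduces to true regardless of the other variables. Either way the consequent holds.

Not equivalent: only (⇐) holds.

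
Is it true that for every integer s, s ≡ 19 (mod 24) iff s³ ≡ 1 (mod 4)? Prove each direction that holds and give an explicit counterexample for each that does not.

Forward direction. This fails: take s = 19. Then 19 ≡ 19 (mod 24), but 19³ = 6859 ≡ 3 (mod 4), not 1.

Converse. This fails: take s = 1. Then 1³ = 1 ≡ 1 (mod 4), yet 1 ≡ 1 (mod 24), not 19.

Neither implication holds.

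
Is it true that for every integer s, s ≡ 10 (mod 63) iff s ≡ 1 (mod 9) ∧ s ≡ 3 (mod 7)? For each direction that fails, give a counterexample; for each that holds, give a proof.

(→) Suppose s ≡ 10 (mod 63); write s = 63j + 10. Since 9 ∣ 63, reducing mod 9 gives s ≡ 10 ≡ 1 (mod 9); since 7 ∣ 63, reducing mod 7 gives s ≡ 10 ≡ 3 (mod 7).

(←) Conversely, if s ≡ 1 (mod 9) and s ≡ 3 (mod 7), then by the Chinese remainder theorem s ≡ 10 (mod 63). This is exactly s ≡ 10 (mod 63).

Both implications hold.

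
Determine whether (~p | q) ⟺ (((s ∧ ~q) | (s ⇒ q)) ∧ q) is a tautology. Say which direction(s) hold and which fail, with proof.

(←) Assume the antecedent. If p is true, the antecedent forces (p = T, s = F, q = T) or (p = T, s = T, q = T), and ~p | q holds there. If p is false, ~p | q reduces to true regardless of the other variables. Either way ~p | q holds.

(→) This fails. Under p = F, s = F, q = F, the left side is true but the right side is false.

The forward direction fails; the converse holds.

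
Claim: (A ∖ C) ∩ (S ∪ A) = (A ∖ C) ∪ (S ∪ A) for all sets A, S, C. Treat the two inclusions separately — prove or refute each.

Only the forward inclusion holds.

(⟹) Let x ∈ (A ∖ C) ∩ (S ∪ A). Then either x ∈ A and x ∉ S, C; or x ∈ A ∩ S and x ∉ C. In each case x ∈ (A ∖ C) ∪ (S ∪ A), so (A ∖ C) ∩ (S ∪ A) ⊆ (A ∖ C) ∪ (S ∪ A).

(⟸) This inclusion fails. Take A = ∅, S = {1}, C = ∅; then 1 ∈ (A ∖ C) ∪ (S ∪ A) but 1 ∉ (A ∖ C) ∩ (S ∪ A).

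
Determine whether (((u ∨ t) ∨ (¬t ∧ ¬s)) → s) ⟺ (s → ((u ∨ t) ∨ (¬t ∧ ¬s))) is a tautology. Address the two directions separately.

(⇒) fails and (⇐) fails.

[⇒] This fails. Under s = T, t = F, u = F, the left side is true but the right side is false.

[⇐] This fails. Under s = F, t = F, u = F, the left side is false but the right side is true.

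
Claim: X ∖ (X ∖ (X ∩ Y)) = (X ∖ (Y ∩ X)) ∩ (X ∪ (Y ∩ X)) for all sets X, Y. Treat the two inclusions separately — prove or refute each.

(⊆) fails and (⊇) fails.

Forward inclusion. This inclusion fails. Take X = {1}, Y = {1}; then 1 ∈ X ∖ (X ∖ (X ∩ Y)) but 1 ∉ (X ∖ (Y ∩ X)) ∩ (X ∪ (Y ∩ X)).

Reverse inclusion. This inclusion fails. Take X = {1}, Y = ∅; then 1 ∈ (X ∖ (Y ∩ X)) ∩ (X ∪ (Y ∩ X)) but 1 ∉ X ∖ (X ∖ (X ∩ Y)).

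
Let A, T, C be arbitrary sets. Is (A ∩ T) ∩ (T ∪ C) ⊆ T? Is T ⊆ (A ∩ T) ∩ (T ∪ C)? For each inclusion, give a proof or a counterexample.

(⊆) Let x ∈ (A ∩ T) ∩ (T ∪ C). Then either x ∈ A ∩ T and x ∉ C; or x ∈ A ∩ T ∩ C. In each case x ∈ T, so (A ∩ T) ∩ (T ∪ C) ⊆ T.

(⊇) This inclusion fails. Take A = ∅, T = {1}, C = ∅; then 1 ∈ T but 1 ∉ (A ∩ T) ∩ (T ∪ C).

Only the forward inclusion holds.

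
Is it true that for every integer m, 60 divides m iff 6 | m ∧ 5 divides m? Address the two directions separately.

(⇒) holds; (⇐) fails.

(→) If 60 ∣ m, write m = 60q. Since 60 = 10·6, m = 6·(10q), so 6 ∣ m; and since 60 = 12·5, m = 5·(12q), so 5 ∣ m.

(←) This fails: take m = 30. Both 6 ∣ 30 and 5 ∣ 30, yet 30 is not a multiple of 60 (since 30 = 0·60 + 30), so 60 ∤ 30.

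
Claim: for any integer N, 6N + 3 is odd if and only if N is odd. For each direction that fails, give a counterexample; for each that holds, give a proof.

[⇒] This fails: take N = 6. Then 6N + 3 = 39, which is odd, yet N = 6 is even, not odd.

[⇐] Suppose N is odd. Since 6 is even, 6N is even for every N, so 6N + 3 has the same parity as 3, which is odd. Hence 6N + 3 is odd.

Only the reverse direction holds.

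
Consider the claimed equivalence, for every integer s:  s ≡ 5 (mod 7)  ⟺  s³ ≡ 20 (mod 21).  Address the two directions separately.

Neither direction holds.

(⟹) This fails: take s = 12. Then 12 ≡ 5 (mod 7), but 12³ = 1728 ≡ 6 (mod 21), not 20.

(⟸) This fails: take s = 17. Then 17³ = 4913 ≡ 20 (mod 21), yet 17 ≡ 3 (mod 7), not 5.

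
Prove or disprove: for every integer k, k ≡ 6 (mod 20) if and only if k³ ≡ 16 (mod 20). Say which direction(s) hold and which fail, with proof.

(⇒) holds; (⇐) fails.

Forward direction. Suppose k ≡ 6 (mod 20). Write k = 20j + 6. Then (20j + 6)³ = 8000j³ + 7200j² + 2160j + 216 = 20(400j³ + 360j² + 108j + 10) + 16, so k³ ≡ 16 (mod 20).

Converse. This fails: take k = 16. Then 16³ = 4096 ≡ 16 (mod 20), yet 16 ≡ 16 (mod 20), not 6.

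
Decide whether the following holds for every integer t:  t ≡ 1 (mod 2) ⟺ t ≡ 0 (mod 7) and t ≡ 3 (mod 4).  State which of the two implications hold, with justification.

Only the reverse direction holds.

Forward direction. This fails: t = 1 gives 1 ≡ 1 (mod 2) but 1 ≡ 1 (mod 7), so the conjunction on the right does not hold.

Converse. If t ≡ 0 (mod 7) and t ≡ 3 (mod 4), then by the Chinese remainder theorem t ≡ 7 (mod 28). Since 7 ≡ 1 (mod 2) and 2 ∣ 28, we get t ≡ 1 (mod 2).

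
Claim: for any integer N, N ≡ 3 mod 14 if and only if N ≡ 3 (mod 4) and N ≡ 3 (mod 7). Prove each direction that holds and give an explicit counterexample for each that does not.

(→) This fails: N = 17 gives 17 ≡ 3 (mod 14) but 17 ≡ 1 (mod 4), so the conjunction on the right does not hold.

(←) Conversely, if N ≡ 3 (mod 4) and N ≡ 3 (mod 7), then by the Chinese remainder theorem N ≡ 3 (mod 28). Since 3 ≡ 3 (mod 14) and 14 ∣ 28, we get N ≡ 3 (mod 14).

Only the reverse direction holds.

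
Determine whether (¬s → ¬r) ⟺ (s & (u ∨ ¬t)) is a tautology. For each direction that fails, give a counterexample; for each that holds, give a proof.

Not equivalent: only (⇐) holds.

(⇒) This fails. Under s = F, u = F, r = F, t = F, the left side is true but the right side is false.

(⇐) Assume the antecedent. If s is true, ¬s → ¬r reduces to true regardless of the other variables. If s is false, the antecedent cannot hold. Either way ¬s → ¬r holds.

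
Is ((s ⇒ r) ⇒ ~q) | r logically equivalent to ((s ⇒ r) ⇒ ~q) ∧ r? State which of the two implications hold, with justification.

(⇒) fails; (⇐) holds.

(←) Assume the antecedent. If s is true, ((s ⇒ r) ⇒ ~q) | r reduces to true regardless of the other variables. If s is false, the antecedent forces (s = F, q = F, r = T), and ((s ⇒ r) ⇒ ~q) | r holds there. Either way ((s ⇒ r) ⇒ ~q) | r holds.

(→) This fails. Under s = F, q = F, r = F, the left side is true but the right side is false.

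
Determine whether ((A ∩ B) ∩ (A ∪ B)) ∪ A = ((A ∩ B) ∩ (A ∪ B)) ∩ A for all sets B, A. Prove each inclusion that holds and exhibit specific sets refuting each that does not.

(⟹) This inclusion fails. Take B = ∅, A = {1}; then 1 ∈ ((A ∩ B) ∩ (A ∪ B)) ∪ A but 1 ∉ ((A ∩ B) ∩ (A ∪ B)) ∩ A.

(⟸) Let x ∈ ((A ∩ B) ∩ (A ∪ B)) ∩ A. Then x ∈ B ∩ A, from which x ∈ ((A ∩ B) ∩ (A ∪ B)) ∪ A.

The sets are not equal: only the reverse inclusion holds.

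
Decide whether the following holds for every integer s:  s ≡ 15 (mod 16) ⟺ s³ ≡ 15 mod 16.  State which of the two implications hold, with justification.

(←) Suppose s³ ≡ 15 (mod 16). The only residue r in {0, …, 15} with r³ ≡ 15 (mod 16) is r = 15, so s ≡ 15 (mod 16).

(→) Suppose s ≡ 15 (mod 16). Write s = 16j + 15. Then (16j + 15)³ = 4096j³ + 11520j² + 10800j + 3375 = 16(256j³ + 720j² + 675j + 210) + 15, so s³ ≡ 15 (mod 16).

Both directions hold.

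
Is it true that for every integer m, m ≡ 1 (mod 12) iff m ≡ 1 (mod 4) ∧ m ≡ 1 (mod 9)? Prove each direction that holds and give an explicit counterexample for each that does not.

(→) This fails: m = 13 gives 13 ≡ 1 (mod 12) but 13 ≡ 4 (mod 9), so the conjunction on the right does not hold.

(←) Conversely, if m ≡ 1 (mod 4) and m ≡ 1 (mod 9), then by the Chinese remainder theorem m ≡ 1 (mod 36). Since 1 ≡ 1 (mod 12) and 12 ∣ 36, we get m ≡ 1 (mod 12).

(⇒) fails; (⇐) holds.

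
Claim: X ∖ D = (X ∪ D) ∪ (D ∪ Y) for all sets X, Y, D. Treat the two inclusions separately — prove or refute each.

The sets are not equal: only the forward inclusion holds.

(⟹) Let x ∈ X ∖ D. Then either x ∈ X and x ∉ Y, D; or x ∈ X ∩ Y and x ∉ D. In each case x ∈ (X ∪ D) ∪ (D ∪ Y), so X ∖ D ⊆ (X ∪ D) ∪ (D ∪ Y).

(⟸) This inclusion fails. Take X = ∅, Y = {1}, D = ∅; then 1 ∈ (X ∪ D) ∪ (D ∪ Y) but 1 ∉ X ∖ D.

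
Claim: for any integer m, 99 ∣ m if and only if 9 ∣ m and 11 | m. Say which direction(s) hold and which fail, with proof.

The biconditional holds.

Forward direction. If 99 ∣ m, write m = 99q. Since 99 = 11·9, m = 9·(11q), so 9 ∣ m; and since 99 = 9·11, m = 11·(9q), so 11 ∣ m.

Converse. Suppose 9 ∣ m and 11 ∣ m. Any common multiple of 9 and 11 is a multiple of their lcm; here gcd(9, 11) = 1, so lcm(9, 11) = 9·11 = 99, so 99 ∣ m.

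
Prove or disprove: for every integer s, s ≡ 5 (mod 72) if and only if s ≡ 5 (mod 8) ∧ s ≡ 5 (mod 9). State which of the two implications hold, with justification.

Both directions hold.

[⇐] If s ≡ 5 (mod 8) and s ≡ 5 (mod 9), then by the Chinese remainder theorem s ≡ 5 (mod 72). This is exactly s ≡ 5 (mod 72).

[⇒] Suppose s ≡ 5 (mod 72); write s = 72j + 5. Since 8 ∣ 72, reducing mod 8 gives s ≡ 5 (mod 8); since 9 ∣ 72, reducing mod 9 gives s ≡ 5 (mod 9).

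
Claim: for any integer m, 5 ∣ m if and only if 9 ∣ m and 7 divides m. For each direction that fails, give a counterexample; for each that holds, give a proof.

(⇒) This fails: take m = 5. Certainly 5 ∣ 5, but 9 ∤ 5.

(⇐) This fails: take m = 63. Both 9 ∣ 63 and 7 ∣ 63, yet 63 is not a multiple of 5 (since 63 = 12·5 + 3), so 5 ∤ 63.

Neither implication holds.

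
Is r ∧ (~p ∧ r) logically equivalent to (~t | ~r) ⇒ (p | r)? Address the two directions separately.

(⇒) Assume the antecedent. If r is true, (~t | ~r) ⇒ (p | r) reduces to true regardless of the other variables. If r is false, the antecedent cannot hold. Either way (~t | ~r) ⇒ (p | r) holds.

(⇐) This fails. Under r = F, p = T, t = F, the left side is false but the right side is true.

Not equivalent: only (⇒) holds.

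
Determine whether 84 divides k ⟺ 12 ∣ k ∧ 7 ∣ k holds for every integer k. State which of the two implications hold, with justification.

Equivalent; both directions hold.

Forward direction. If 84 ∣ k, write k = 84q. Since 84 = 7·12, k = 12·(7q), so 12 ∣ k; and since 84 = 12·7, k = 7·(12q), so 7 ∣ k.

Converse. Suppose 12 ∣ k and 7 ∣ k. Any common multiple of 12 and 7 is a multiple of their lcm; here gcd(12, 7) = 1, so lcm(12, 7) = 12·7 = 84, so 84 ∣ k.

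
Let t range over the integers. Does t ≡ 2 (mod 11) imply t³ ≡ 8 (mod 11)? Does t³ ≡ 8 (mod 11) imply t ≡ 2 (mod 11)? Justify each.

Both directions hold.

(⇒) Suppose t ≡ 2 (mod 11). Write t = 11j + 2. Then (11j + 2)³ = 1331j³ + 726j² + 132j + 8 = 11(121j³ + 66j² + 12j) + 8, so t³ ≡ 8 (mod 11).

(⇐) Conversely, suppose t³ ≡ 8 (mod 11). The only residue r in {0, …, 10} with r³ ≡ 8 (mod 11) is r = 2, so t ≡ 2 (mod 11).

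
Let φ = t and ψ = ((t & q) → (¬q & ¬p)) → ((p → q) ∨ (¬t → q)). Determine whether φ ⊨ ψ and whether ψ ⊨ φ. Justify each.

(⇐) This fails. Under t = F, p = F, q = F, the left side is false but the right side is true.

(⇒) Assume the antecedent. If t is true, the consequent reduces to true regardless of the other variables. If t is false, the antecedent cannot hold. Either way the consequent holds.

(⇒) holds; (⇐) fails.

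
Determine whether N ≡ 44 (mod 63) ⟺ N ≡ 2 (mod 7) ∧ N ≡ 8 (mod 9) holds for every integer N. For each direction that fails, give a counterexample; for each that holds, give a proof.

(⇒) Suppose N ≡ 44 (mod 63); write N = 63j + 44. Since 7 ∣ 63, reducing mod 7 gives N ≡ 44 ≡ 2 (mod 7); since 9 ∣ 63, reducing mod 9 gives N ≡ 44 ≡ 8 (mod 9).

(⇐) Conversely, if N ≡ 2 (mod 7) and N ≡ 8 (mod 9), then by the Chinese remainder theorem N ≡ 44 (mod 63). This is exactly N ≡ 44 (mod 63).

The biconditional holds.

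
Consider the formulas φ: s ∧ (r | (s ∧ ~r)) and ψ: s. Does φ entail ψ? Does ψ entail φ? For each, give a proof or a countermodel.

Equivalent; both directions hold.

(⟹) Assume the antecedent. If r is true, the antecedent forces (r = T, s = T), and s holds there. If r is false, the antecedent forces (r = F, s = T), and s holds there. Either way s holds.

(⟸) Assume the antecedent. If r is true, the antecedent forces (r = T, s = T), and s ∧ (r | (s ∧ ~r)) holds there. If r is false, the antecedent forces (r = F, s = T), and s ∧ (r | (s ∧ ~r)) holds there. Either way s ∧ (r | (s ∧ ~r)) holds.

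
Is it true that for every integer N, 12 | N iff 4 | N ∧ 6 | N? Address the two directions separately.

The biconditional holds.

[⇒] If 12 ∣ N, write N = 12q. Since 12 = 3·4, N = 4·(3q), so 4 ∣ N; and since 12 = 2·6, N = 6·(2q), so 6 ∣ N.

[⇐] Suppose 4 ∣ N and 6 ∣ N. Any common multiple of 4 and 6 is a multiple of their lcm; here lcm(4, 6) = 4·6/gcd(4, 6) = 24/2 = 12, so 12 ∣ N.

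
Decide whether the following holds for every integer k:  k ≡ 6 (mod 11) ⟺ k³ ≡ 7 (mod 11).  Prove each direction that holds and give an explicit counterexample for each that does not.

Both directions hold.

(⟹) Suppose k ≡ 6 (mod 11). Write k = 11j + 6. Then (11j + 6)³ = 1331j³ + 2178j² + 1188j + 216 = 11(121j³ + 198j² + 108j + 19) + 7, so k³ ≡ 7 (mod 11).

(⟸) For the converse, argue contrapositively. If k ≢ 6 (mod 11), then k is congruent to one of 0, 1, 2, 3, 4, 5, 7, 8, 9, 10 modulo 11, and these give k³ ≡ 0, 1, 8, 5, 9, 4, 2, 6, 3, 10 respectively — never 7.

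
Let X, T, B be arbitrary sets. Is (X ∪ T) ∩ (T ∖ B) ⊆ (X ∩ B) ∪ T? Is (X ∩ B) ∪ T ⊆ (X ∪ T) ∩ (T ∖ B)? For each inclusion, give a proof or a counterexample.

Reverse inclusion. This inclusion fails. Take X = {1}, T = ∅, B = {1}; then 1 ∈ (X ∩ B) ∪ T but 1 ∉ (X ∪ T) ∩ (T ∖ B).

Forward inclusion. Let x ∈ (X ∪ T) ∩ (T ∖ B). Then either x ∈ T and x ∉ X, B; or x ∈ X ∩ T and x ∉ B. In each case x ∈ (X ∩ B) ∪ T, so (X ∪ T) ∩ (T ∖ B) ⊆ (X ∩ B) ∪ T.

Only the forward inclusion holds.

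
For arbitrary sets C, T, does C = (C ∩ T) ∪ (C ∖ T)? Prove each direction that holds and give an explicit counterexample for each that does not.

The two sets are equal.

(⟸) Let x ∈ (C ∩ T) ∪ (C ∖ T). Then either x ∈ C and x ∉ T; or x ∈ C ∩ T. In each case x ∈ C, so (C ∩ T) ∪ (C ∖ T) ⊆ C.

(⟹) Let x ∈ C. Then either x ∈ C and x ∉ T; or x ∈ C ∩ T. In each case x ∈ (C ∩ T) ∪ (C ∖ T), so C ⊆ (C ∩ T) ∪ (C ∖ T).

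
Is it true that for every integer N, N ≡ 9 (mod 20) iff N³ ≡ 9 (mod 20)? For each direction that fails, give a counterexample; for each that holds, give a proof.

(⇐) Suppose N³ ≡ 9 (mod 20). The only residue r in {0, …, 19} with r³ ≡ 9 (mod 20) is r = 9, so N ≡ 9 (mod 20).

(⇒) Suppose N ≡ 9 (mod 20). Write N = 20j + 9. Then (20j + 9)³ = 8000j³ + 10800j² + 4860j + 729 = 20(400j³ + 540j² + 243j + 36) + 9, so N³ ≡ 9 (mod 20).

Both directions hold; the statement is true.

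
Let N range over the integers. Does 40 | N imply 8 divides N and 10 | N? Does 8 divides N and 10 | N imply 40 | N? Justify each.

Both implications hold.

(⟹) If 40 ∣ N, write N = 40q. Since 40 = 5·8, N = 8·(5q), so 8 ∣ N; and since 40 = 4·10, N = 10·(4q), so 10 ∣ N.

(⟸) Suppose 8 ∣ N and 10 ∣ N. Any common multiple of 8 and 10 is a multiple of their lcm; here lcm(8, 10) = 8·10/gcd(8, 10) = 80/2 = 40, so 40 ∣ N.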